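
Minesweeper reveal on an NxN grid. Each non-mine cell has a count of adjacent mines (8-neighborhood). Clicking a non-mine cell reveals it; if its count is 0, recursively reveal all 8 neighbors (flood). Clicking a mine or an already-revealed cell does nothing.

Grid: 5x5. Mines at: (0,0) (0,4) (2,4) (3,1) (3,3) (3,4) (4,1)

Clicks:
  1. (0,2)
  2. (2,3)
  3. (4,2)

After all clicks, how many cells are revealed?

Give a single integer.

Click 1 (0,2) count=0: revealed 9 new [(0,1) (0,2) (0,3) (1,1) (1,2) (1,3) (2,1) (2,2) (2,3)] -> total=9
Click 2 (2,3) count=3: revealed 0 new [(none)] -> total=9
Click 3 (4,2) count=3: revealed 1 new [(4,2)] -> total=10

Answer: 10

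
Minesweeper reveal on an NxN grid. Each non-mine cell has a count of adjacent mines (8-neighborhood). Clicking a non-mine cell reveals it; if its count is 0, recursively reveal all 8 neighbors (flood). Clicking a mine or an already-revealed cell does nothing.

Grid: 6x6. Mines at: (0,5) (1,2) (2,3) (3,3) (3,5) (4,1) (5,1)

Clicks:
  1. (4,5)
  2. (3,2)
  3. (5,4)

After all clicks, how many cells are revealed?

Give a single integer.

Click 1 (4,5) count=1: revealed 1 new [(4,5)] -> total=1
Click 2 (3,2) count=3: revealed 1 new [(3,2)] -> total=2
Click 3 (5,4) count=0: revealed 7 new [(4,2) (4,3) (4,4) (5,2) (5,3) (5,4) (5,5)] -> total=9

Answer: 9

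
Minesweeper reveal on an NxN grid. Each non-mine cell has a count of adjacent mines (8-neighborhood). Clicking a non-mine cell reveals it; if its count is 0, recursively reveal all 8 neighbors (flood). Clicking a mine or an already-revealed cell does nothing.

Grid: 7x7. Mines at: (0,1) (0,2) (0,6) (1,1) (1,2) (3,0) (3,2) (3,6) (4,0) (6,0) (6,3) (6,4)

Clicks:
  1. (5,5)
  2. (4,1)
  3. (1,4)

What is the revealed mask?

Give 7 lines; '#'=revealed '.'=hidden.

Answer: ...###.
...###.
...###.
...###.
.#.###.
...###.
.......

Derivation:
Click 1 (5,5) count=1: revealed 1 new [(5,5)] -> total=1
Click 2 (4,1) count=3: revealed 1 new [(4,1)] -> total=2
Click 3 (1,4) count=0: revealed 17 new [(0,3) (0,4) (0,5) (1,3) (1,4) (1,5) (2,3) (2,4) (2,5) (3,3) (3,4) (3,5) (4,3) (4,4) (4,5) (5,3) (5,4)] -> total=19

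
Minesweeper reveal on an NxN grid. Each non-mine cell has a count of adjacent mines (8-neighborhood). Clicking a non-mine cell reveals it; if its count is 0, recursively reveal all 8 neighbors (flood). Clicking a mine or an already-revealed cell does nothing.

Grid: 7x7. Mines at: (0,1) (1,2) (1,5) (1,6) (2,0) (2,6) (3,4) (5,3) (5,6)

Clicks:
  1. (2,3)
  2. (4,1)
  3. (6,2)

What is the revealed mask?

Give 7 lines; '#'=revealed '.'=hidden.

Answer: .......
.......
.###...
####...
####...
###....
###....

Derivation:
Click 1 (2,3) count=2: revealed 1 new [(2,3)] -> total=1
Click 2 (4,1) count=0: revealed 16 new [(2,1) (2,2) (3,0) (3,1) (3,2) (3,3) (4,0) (4,1) (4,2) (4,3) (5,0) (5,1) (5,2) (6,0) (6,1) (6,2)] -> total=17
Click 3 (6,2) count=1: revealed 0 new [(none)] -> total=17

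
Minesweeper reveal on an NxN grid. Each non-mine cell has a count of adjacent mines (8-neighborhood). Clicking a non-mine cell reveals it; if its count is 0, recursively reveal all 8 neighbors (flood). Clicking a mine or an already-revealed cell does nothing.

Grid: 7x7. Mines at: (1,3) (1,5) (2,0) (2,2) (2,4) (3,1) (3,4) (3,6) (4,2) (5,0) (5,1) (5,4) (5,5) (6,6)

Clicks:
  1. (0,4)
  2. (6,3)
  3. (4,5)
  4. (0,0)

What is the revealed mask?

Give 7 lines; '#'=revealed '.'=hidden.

Answer: ###.#..
###....
.......
.......
.....#.
.......
...#...

Derivation:
Click 1 (0,4) count=2: revealed 1 new [(0,4)] -> total=1
Click 2 (6,3) count=1: revealed 1 new [(6,3)] -> total=2
Click 3 (4,5) count=4: revealed 1 new [(4,5)] -> total=3
Click 4 (0,0) count=0: revealed 6 new [(0,0) (0,1) (0,2) (1,0) (1,1) (1,2)] -> total=9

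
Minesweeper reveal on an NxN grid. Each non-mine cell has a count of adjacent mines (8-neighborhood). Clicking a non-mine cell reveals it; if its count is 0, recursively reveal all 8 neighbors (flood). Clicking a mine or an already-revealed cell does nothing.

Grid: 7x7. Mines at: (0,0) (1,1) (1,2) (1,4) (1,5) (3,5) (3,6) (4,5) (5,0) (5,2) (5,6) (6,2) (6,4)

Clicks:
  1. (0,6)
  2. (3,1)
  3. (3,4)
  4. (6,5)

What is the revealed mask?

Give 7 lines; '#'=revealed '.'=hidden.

Click 1 (0,6) count=1: revealed 1 new [(0,6)] -> total=1
Click 2 (3,1) count=0: revealed 15 new [(2,0) (2,1) (2,2) (2,3) (2,4) (3,0) (3,1) (3,2) (3,3) (3,4) (4,0) (4,1) (4,2) (4,3) (4,4)] -> total=16
Click 3 (3,4) count=2: revealed 0 new [(none)] -> total=16
Click 4 (6,5) count=2: revealed 1 new [(6,5)] -> total=17

Answer: ......#
.......
#####..
#####..
#####..
.......
.....#.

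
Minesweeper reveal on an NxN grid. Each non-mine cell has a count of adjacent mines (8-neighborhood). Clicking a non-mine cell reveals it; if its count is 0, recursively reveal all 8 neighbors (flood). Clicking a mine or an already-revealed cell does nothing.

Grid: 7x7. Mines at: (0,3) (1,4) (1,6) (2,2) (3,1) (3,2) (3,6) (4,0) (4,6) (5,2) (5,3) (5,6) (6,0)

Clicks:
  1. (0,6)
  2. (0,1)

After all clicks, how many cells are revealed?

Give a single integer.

Click 1 (0,6) count=1: revealed 1 new [(0,6)] -> total=1
Click 2 (0,1) count=0: revealed 8 new [(0,0) (0,1) (0,2) (1,0) (1,1) (1,2) (2,0) (2,1)] -> total=9

Answer: 9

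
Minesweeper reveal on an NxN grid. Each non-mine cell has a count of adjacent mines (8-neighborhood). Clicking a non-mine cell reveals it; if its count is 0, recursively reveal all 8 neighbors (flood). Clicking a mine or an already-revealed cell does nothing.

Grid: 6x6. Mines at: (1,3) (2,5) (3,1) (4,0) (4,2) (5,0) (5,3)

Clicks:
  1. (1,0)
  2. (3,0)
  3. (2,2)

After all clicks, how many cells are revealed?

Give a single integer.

Answer: 10

Derivation:
Click 1 (1,0) count=0: revealed 9 new [(0,0) (0,1) (0,2) (1,0) (1,1) (1,2) (2,0) (2,1) (2,2)] -> total=9
Click 2 (3,0) count=2: revealed 1 new [(3,0)] -> total=10
Click 3 (2,2) count=2: revealed 0 new [(none)] -> total=10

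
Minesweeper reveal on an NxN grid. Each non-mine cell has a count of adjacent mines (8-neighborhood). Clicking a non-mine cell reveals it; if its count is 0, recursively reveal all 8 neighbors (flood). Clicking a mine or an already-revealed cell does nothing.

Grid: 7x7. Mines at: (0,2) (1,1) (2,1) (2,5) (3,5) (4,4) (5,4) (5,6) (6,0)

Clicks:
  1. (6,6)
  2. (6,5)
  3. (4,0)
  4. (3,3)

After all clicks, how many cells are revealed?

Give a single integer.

Answer: 17

Derivation:
Click 1 (6,6) count=1: revealed 1 new [(6,6)] -> total=1
Click 2 (6,5) count=2: revealed 1 new [(6,5)] -> total=2
Click 3 (4,0) count=0: revealed 15 new [(3,0) (3,1) (3,2) (3,3) (4,0) (4,1) (4,2) (4,3) (5,0) (5,1) (5,2) (5,3) (6,1) (6,2) (6,3)] -> total=17
Click 4 (3,3) count=1: revealed 0 new [(none)] -> total=17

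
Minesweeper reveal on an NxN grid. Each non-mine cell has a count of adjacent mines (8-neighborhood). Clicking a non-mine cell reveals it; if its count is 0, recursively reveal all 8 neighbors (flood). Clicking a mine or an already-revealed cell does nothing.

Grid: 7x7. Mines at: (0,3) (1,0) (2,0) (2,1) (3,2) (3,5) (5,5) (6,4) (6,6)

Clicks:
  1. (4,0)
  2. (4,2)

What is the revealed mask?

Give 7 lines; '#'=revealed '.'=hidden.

Answer: .......
.......
.......
##.....
####...
####...
####...

Derivation:
Click 1 (4,0) count=0: revealed 14 new [(3,0) (3,1) (4,0) (4,1) (4,2) (4,3) (5,0) (5,1) (5,2) (5,3) (6,0) (6,1) (6,2) (6,3)] -> total=14
Click 2 (4,2) count=1: revealed 0 new [(none)] -> total=14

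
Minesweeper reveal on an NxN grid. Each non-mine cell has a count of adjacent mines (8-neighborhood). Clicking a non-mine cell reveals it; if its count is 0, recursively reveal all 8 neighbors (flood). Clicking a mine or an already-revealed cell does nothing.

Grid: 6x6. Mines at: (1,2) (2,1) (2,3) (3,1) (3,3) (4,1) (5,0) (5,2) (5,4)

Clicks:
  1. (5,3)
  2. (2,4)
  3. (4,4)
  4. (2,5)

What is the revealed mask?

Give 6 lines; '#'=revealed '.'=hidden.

Answer: ...###
...###
....##
....##
....##
...#..

Derivation:
Click 1 (5,3) count=2: revealed 1 new [(5,3)] -> total=1
Click 2 (2,4) count=2: revealed 1 new [(2,4)] -> total=2
Click 3 (4,4) count=2: revealed 1 new [(4,4)] -> total=3
Click 4 (2,5) count=0: revealed 10 new [(0,3) (0,4) (0,5) (1,3) (1,4) (1,5) (2,5) (3,4) (3,5) (4,5)] -> total=13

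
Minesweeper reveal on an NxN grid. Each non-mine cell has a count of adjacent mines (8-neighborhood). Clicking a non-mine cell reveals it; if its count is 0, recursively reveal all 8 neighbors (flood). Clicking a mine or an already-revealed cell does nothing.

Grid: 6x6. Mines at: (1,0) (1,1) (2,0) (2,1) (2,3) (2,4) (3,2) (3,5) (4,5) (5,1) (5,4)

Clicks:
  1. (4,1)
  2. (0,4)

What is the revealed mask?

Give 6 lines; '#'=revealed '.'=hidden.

Click 1 (4,1) count=2: revealed 1 new [(4,1)] -> total=1
Click 2 (0,4) count=0: revealed 8 new [(0,2) (0,3) (0,4) (0,5) (1,2) (1,3) (1,4) (1,5)] -> total=9

Answer: ..####
..####
......
......
.#....
......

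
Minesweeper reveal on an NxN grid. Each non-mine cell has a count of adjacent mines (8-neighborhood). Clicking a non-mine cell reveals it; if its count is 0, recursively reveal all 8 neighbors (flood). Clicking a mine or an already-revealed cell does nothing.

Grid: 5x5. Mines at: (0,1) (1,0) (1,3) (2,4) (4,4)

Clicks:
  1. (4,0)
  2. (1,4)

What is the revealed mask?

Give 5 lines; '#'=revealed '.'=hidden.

Answer: .....
....#
####.
####.
####.

Derivation:
Click 1 (4,0) count=0: revealed 12 new [(2,0) (2,1) (2,2) (2,3) (3,0) (3,1) (3,2) (3,3) (4,0) (4,1) (4,2) (4,3)] -> total=12
Click 2 (1,4) count=2: revealed 1 new [(1,4)] -> total=13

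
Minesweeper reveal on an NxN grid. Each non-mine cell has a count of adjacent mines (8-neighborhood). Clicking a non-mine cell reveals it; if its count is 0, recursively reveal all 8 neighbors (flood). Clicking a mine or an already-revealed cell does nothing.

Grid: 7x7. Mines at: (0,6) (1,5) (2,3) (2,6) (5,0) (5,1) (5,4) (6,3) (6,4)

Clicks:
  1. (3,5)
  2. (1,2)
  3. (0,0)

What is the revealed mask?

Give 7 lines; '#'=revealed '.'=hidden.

Click 1 (3,5) count=1: revealed 1 new [(3,5)] -> total=1
Click 2 (1,2) count=1: revealed 1 new [(1,2)] -> total=2
Click 3 (0,0) count=0: revealed 18 new [(0,0) (0,1) (0,2) (0,3) (0,4) (1,0) (1,1) (1,3) (1,4) (2,0) (2,1) (2,2) (3,0) (3,1) (3,2) (4,0) (4,1) (4,2)] -> total=20

Answer: #####..
#####..
###....
###..#.
###....
.......
.......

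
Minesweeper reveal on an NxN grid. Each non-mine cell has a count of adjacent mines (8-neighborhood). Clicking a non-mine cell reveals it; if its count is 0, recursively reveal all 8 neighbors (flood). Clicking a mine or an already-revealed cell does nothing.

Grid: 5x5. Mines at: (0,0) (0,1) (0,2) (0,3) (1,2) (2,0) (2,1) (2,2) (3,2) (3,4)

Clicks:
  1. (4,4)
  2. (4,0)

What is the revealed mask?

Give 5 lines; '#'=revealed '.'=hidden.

Click 1 (4,4) count=1: revealed 1 new [(4,4)] -> total=1
Click 2 (4,0) count=0: revealed 4 new [(3,0) (3,1) (4,0) (4,1)] -> total=5

Answer: .....
.....
.....
##...
##..#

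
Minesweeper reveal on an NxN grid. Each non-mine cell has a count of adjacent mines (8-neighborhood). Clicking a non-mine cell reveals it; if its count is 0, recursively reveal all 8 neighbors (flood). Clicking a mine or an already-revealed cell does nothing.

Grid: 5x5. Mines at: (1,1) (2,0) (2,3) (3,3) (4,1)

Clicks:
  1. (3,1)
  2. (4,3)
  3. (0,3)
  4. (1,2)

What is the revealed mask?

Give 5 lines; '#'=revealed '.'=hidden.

Answer: ..###
..###
.....
.#...
...#.

Derivation:
Click 1 (3,1) count=2: revealed 1 new [(3,1)] -> total=1
Click 2 (4,3) count=1: revealed 1 new [(4,3)] -> total=2
Click 3 (0,3) count=0: revealed 6 new [(0,2) (0,3) (0,4) (1,2) (1,3) (1,4)] -> total=8
Click 4 (1,2) count=2: revealed 0 new [(none)] -> total=8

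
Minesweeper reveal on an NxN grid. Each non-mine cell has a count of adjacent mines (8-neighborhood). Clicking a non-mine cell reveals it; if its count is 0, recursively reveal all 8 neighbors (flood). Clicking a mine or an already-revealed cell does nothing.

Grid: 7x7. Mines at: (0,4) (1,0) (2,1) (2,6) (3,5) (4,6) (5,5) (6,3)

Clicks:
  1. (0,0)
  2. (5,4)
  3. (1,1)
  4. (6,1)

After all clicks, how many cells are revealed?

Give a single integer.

Answer: 26

Derivation:
Click 1 (0,0) count=1: revealed 1 new [(0,0)] -> total=1
Click 2 (5,4) count=2: revealed 1 new [(5,4)] -> total=2
Click 3 (1,1) count=2: revealed 1 new [(1,1)] -> total=3
Click 4 (6,1) count=0: revealed 23 new [(1,2) (1,3) (1,4) (2,2) (2,3) (2,4) (3,0) (3,1) (3,2) (3,3) (3,4) (4,0) (4,1) (4,2) (4,3) (4,4) (5,0) (5,1) (5,2) (5,3) (6,0) (6,1) (6,2)] -> total=26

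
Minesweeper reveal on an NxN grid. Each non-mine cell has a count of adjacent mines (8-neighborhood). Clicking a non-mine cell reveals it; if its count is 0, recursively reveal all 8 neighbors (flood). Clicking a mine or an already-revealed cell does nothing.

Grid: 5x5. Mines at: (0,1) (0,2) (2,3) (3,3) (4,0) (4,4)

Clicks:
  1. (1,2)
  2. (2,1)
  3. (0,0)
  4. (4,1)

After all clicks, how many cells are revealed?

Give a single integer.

Answer: 11

Derivation:
Click 1 (1,2) count=3: revealed 1 new [(1,2)] -> total=1
Click 2 (2,1) count=0: revealed 8 new [(1,0) (1,1) (2,0) (2,1) (2,2) (3,0) (3,1) (3,2)] -> total=9
Click 3 (0,0) count=1: revealed 1 new [(0,0)] -> total=10
Click 4 (4,1) count=1: revealed 1 new [(4,1)] -> total=11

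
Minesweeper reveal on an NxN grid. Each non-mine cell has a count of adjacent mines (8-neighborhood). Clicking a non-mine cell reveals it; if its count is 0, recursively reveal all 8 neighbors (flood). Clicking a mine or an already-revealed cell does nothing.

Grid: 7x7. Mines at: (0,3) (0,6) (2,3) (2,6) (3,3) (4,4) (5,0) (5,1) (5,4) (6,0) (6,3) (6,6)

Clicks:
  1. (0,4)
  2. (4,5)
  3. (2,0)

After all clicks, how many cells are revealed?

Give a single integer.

Answer: 17

Derivation:
Click 1 (0,4) count=1: revealed 1 new [(0,4)] -> total=1
Click 2 (4,5) count=2: revealed 1 new [(4,5)] -> total=2
Click 3 (2,0) count=0: revealed 15 new [(0,0) (0,1) (0,2) (1,0) (1,1) (1,2) (2,0) (2,1) (2,2) (3,0) (3,1) (3,2) (4,0) (4,1) (4,2)] -> total=17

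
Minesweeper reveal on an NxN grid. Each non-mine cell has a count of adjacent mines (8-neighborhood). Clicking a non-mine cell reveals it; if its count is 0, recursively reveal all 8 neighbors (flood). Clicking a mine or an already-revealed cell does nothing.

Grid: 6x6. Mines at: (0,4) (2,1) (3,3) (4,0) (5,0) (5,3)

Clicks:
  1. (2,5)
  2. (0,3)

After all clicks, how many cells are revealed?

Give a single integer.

Answer: 11

Derivation:
Click 1 (2,5) count=0: revealed 10 new [(1,4) (1,5) (2,4) (2,5) (3,4) (3,5) (4,4) (4,5) (5,4) (5,5)] -> total=10
Click 2 (0,3) count=1: revealed 1 new [(0,3)] -> total=11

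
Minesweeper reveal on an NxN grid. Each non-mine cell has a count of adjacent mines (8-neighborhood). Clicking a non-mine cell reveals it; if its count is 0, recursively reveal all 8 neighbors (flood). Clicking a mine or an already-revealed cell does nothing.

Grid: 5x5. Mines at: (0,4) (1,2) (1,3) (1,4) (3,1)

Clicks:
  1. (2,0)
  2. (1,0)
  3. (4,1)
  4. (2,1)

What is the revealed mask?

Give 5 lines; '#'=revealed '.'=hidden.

Click 1 (2,0) count=1: revealed 1 new [(2,0)] -> total=1
Click 2 (1,0) count=0: revealed 5 new [(0,0) (0,1) (1,0) (1,1) (2,1)] -> total=6
Click 3 (4,1) count=1: revealed 1 new [(4,1)] -> total=7
Click 4 (2,1) count=2: revealed 0 new [(none)] -> total=7

Answer: ##...
##...
##...
.....
.#...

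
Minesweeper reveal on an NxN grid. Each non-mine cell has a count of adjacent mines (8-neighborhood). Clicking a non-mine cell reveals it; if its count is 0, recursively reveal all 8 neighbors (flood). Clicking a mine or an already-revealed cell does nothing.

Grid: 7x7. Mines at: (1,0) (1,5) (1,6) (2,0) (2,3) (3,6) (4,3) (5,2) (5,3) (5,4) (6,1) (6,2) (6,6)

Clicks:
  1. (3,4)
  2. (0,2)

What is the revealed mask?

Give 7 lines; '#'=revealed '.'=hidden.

Click 1 (3,4) count=2: revealed 1 new [(3,4)] -> total=1
Click 2 (0,2) count=0: revealed 8 new [(0,1) (0,2) (0,3) (0,4) (1,1) (1,2) (1,3) (1,4)] -> total=9

Answer: .####..
.####..
.......
....#..
.......
.......
.......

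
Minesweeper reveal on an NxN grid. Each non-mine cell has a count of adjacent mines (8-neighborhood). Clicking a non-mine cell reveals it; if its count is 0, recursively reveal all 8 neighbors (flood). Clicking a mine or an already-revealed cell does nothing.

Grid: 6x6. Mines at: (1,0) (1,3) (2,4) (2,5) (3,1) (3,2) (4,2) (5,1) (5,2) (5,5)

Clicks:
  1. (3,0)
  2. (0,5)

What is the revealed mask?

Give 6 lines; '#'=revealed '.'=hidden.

Answer: ....##
....##
......
#.....
......
......

Derivation:
Click 1 (3,0) count=1: revealed 1 new [(3,0)] -> total=1
Click 2 (0,5) count=0: revealed 4 new [(0,4) (0,5) (1,4) (1,5)] -> total=5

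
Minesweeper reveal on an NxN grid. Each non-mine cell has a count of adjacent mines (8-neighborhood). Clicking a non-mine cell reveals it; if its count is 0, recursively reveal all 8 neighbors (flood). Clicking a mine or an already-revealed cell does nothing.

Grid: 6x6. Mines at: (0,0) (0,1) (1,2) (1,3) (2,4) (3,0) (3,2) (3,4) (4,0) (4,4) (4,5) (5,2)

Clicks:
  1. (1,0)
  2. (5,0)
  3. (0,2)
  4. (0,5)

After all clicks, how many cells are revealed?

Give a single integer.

Answer: 7

Derivation:
Click 1 (1,0) count=2: revealed 1 new [(1,0)] -> total=1
Click 2 (5,0) count=1: revealed 1 new [(5,0)] -> total=2
Click 3 (0,2) count=3: revealed 1 new [(0,2)] -> total=3
Click 4 (0,5) count=0: revealed 4 new [(0,4) (0,5) (1,4) (1,5)] -> total=7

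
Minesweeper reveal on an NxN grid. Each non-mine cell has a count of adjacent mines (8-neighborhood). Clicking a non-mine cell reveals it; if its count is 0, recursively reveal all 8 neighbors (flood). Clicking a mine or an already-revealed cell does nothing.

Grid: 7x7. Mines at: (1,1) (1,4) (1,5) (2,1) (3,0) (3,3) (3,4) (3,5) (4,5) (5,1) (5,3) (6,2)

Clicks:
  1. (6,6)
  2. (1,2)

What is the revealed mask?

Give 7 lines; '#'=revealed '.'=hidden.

Click 1 (6,6) count=0: revealed 6 new [(5,4) (5,5) (5,6) (6,4) (6,5) (6,6)] -> total=6
Click 2 (1,2) count=2: revealed 1 new [(1,2)] -> total=7

Answer: .......
..#....
.......
.......
.......
....###
....###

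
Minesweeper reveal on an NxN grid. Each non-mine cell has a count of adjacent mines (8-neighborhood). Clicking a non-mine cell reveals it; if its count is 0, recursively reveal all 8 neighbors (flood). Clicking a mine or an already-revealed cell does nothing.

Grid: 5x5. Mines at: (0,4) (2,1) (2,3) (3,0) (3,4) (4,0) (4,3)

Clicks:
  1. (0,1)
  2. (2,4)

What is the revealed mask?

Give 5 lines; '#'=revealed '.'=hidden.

Answer: ####.
####.
....#
.....
.....

Derivation:
Click 1 (0,1) count=0: revealed 8 new [(0,0) (0,1) (0,2) (0,3) (1,0) (1,1) (1,2) (1,3)] -> total=8
Click 2 (2,4) count=2: revealed 1 new [(2,4)] -> total=9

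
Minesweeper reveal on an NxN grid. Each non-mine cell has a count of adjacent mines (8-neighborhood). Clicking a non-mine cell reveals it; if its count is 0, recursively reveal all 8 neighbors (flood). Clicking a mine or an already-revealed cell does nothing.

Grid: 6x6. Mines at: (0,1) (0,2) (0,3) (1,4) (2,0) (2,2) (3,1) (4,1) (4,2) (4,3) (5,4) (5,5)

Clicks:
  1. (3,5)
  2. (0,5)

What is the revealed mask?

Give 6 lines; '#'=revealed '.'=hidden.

Answer: .....#
......
....##
....##
....##
......

Derivation:
Click 1 (3,5) count=0: revealed 6 new [(2,4) (2,5) (3,4) (3,5) (4,4) (4,5)] -> total=6
Click 2 (0,5) count=1: revealed 1 new [(0,5)] -> total=7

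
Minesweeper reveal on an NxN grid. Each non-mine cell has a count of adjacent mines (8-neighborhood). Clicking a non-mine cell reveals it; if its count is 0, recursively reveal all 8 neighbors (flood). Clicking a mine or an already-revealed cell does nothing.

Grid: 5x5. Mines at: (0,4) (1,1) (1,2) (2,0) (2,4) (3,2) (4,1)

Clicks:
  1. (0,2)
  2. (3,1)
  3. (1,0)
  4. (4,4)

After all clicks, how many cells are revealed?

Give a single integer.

Click 1 (0,2) count=2: revealed 1 new [(0,2)] -> total=1
Click 2 (3,1) count=3: revealed 1 new [(3,1)] -> total=2
Click 3 (1,0) count=2: revealed 1 new [(1,0)] -> total=3
Click 4 (4,4) count=0: revealed 4 new [(3,3) (3,4) (4,3) (4,4)] -> total=7

Answer: 7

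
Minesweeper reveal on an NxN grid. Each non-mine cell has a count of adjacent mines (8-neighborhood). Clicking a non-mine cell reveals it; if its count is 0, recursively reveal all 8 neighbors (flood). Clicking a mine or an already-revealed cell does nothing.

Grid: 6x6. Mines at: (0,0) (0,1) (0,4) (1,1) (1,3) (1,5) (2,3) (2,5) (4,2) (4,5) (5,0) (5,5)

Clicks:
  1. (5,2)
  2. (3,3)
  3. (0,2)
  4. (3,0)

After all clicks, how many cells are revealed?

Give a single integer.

Click 1 (5,2) count=1: revealed 1 new [(5,2)] -> total=1
Click 2 (3,3) count=2: revealed 1 new [(3,3)] -> total=2
Click 3 (0,2) count=3: revealed 1 new [(0,2)] -> total=3
Click 4 (3,0) count=0: revealed 6 new [(2,0) (2,1) (3,0) (3,1) (4,0) (4,1)] -> total=9

Answer: 9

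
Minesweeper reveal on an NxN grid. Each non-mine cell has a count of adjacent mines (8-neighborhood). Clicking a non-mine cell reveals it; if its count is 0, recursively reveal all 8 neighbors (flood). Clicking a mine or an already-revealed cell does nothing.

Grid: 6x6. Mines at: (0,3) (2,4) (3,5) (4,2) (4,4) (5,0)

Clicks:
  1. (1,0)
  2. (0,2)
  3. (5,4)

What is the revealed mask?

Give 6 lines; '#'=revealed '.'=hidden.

Click 1 (1,0) count=0: revealed 17 new [(0,0) (0,1) (0,2) (1,0) (1,1) (1,2) (1,3) (2,0) (2,1) (2,2) (2,3) (3,0) (3,1) (3,2) (3,3) (4,0) (4,1)] -> total=17
Click 2 (0,2) count=1: revealed 0 new [(none)] -> total=17
Click 3 (5,4) count=1: revealed 1 new [(5,4)] -> total=18

Answer: ###...
####..
####..
####..
##....
....#.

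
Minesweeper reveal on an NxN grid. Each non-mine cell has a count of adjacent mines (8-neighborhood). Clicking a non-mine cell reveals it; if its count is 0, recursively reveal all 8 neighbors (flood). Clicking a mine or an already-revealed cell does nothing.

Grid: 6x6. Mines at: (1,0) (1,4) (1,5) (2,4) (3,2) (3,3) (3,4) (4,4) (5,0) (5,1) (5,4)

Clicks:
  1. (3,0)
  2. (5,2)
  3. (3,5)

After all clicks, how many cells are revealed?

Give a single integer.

Click 1 (3,0) count=0: revealed 6 new [(2,0) (2,1) (3,0) (3,1) (4,0) (4,1)] -> total=6
Click 2 (5,2) count=1: revealed 1 new [(5,2)] -> total=7
Click 3 (3,5) count=3: revealed 1 new [(3,5)] -> total=8

Answer: 8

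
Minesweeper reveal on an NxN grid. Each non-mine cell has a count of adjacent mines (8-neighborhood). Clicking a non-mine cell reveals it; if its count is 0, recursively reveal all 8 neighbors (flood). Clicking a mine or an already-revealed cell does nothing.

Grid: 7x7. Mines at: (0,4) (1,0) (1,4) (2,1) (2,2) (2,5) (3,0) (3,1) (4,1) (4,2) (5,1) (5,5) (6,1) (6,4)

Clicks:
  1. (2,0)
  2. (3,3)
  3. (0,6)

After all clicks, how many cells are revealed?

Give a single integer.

Answer: 6

Derivation:
Click 1 (2,0) count=4: revealed 1 new [(2,0)] -> total=1
Click 2 (3,3) count=2: revealed 1 new [(3,3)] -> total=2
Click 3 (0,6) count=0: revealed 4 new [(0,5) (0,6) (1,5) (1,6)] -> total=6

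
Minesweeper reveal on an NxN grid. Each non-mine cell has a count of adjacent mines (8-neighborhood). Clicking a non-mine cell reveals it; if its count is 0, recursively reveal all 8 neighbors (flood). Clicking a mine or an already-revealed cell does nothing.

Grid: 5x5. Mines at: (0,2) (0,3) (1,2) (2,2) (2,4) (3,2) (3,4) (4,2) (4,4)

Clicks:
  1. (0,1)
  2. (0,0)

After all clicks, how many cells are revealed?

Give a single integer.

Answer: 10

Derivation:
Click 1 (0,1) count=2: revealed 1 new [(0,1)] -> total=1
Click 2 (0,0) count=0: revealed 9 new [(0,0) (1,0) (1,1) (2,0) (2,1) (3,0) (3,1) (4,0) (4,1)] -> total=10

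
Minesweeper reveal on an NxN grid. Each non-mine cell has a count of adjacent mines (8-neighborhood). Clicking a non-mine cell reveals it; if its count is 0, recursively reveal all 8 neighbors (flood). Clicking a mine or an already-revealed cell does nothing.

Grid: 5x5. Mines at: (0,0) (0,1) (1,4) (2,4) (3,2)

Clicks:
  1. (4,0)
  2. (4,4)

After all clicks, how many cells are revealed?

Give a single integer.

Answer: 12

Derivation:
Click 1 (4,0) count=0: revealed 8 new [(1,0) (1,1) (2,0) (2,1) (3,0) (3,1) (4,0) (4,1)] -> total=8
Click 2 (4,4) count=0: revealed 4 new [(3,3) (3,4) (4,3) (4,4)] -> total=12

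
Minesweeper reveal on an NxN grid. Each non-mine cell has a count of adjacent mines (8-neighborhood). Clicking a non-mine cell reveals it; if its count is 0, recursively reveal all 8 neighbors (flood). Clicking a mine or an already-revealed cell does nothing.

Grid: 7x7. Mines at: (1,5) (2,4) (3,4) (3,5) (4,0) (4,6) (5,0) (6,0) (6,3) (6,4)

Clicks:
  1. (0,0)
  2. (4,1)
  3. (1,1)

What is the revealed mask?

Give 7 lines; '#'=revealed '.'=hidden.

Answer: #####..
#####..
####...
####...
.###...
.###...
.......

Derivation:
Click 1 (0,0) count=0: revealed 24 new [(0,0) (0,1) (0,2) (0,3) (0,4) (1,0) (1,1) (1,2) (1,3) (1,4) (2,0) (2,1) (2,2) (2,3) (3,0) (3,1) (3,2) (3,3) (4,1) (4,2) (4,3) (5,1) (5,2) (5,3)] -> total=24
Click 2 (4,1) count=2: revealed 0 new [(none)] -> total=24
Click 3 (1,1) count=0: revealed 0 new [(none)] -> total=24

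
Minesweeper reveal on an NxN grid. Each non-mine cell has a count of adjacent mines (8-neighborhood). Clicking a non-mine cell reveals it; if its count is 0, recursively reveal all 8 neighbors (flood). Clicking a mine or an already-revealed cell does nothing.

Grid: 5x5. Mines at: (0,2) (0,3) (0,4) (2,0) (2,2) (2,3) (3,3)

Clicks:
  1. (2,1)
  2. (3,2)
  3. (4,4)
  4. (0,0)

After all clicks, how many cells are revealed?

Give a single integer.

Answer: 7

Derivation:
Click 1 (2,1) count=2: revealed 1 new [(2,1)] -> total=1
Click 2 (3,2) count=3: revealed 1 new [(3,2)] -> total=2
Click 3 (4,4) count=1: revealed 1 new [(4,4)] -> total=3
Click 4 (0,0) count=0: revealed 4 new [(0,0) (0,1) (1,0) (1,1)] -> total=7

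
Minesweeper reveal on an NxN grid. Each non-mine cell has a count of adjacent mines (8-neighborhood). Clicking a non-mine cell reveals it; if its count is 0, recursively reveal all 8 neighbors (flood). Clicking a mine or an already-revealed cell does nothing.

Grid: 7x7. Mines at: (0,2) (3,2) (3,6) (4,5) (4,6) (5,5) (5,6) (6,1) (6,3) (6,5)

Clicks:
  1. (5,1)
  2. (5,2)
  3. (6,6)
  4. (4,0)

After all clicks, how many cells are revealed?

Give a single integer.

Click 1 (5,1) count=1: revealed 1 new [(5,1)] -> total=1
Click 2 (5,2) count=2: revealed 1 new [(5,2)] -> total=2
Click 3 (6,6) count=3: revealed 1 new [(6,6)] -> total=3
Click 4 (4,0) count=0: revealed 11 new [(0,0) (0,1) (1,0) (1,1) (2,0) (2,1) (3,0) (3,1) (4,0) (4,1) (5,0)] -> total=14

Answer: 14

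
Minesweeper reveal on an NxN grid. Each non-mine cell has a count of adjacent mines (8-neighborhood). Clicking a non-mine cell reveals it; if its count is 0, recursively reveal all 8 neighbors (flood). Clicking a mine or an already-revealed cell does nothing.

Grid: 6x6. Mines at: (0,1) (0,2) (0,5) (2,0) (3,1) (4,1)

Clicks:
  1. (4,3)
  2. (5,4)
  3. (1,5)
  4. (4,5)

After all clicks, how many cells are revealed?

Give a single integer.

Click 1 (4,3) count=0: revealed 20 new [(1,2) (1,3) (1,4) (1,5) (2,2) (2,3) (2,4) (2,5) (3,2) (3,3) (3,4) (3,5) (4,2) (4,3) (4,4) (4,5) (5,2) (5,3) (5,4) (5,5)] -> total=20
Click 2 (5,4) count=0: revealed 0 new [(none)] -> total=20
Click 3 (1,5) count=1: revealed 0 new [(none)] -> total=20
Click 4 (4,5) count=0: revealed 0 new [(none)] -> total=20

Answer: 20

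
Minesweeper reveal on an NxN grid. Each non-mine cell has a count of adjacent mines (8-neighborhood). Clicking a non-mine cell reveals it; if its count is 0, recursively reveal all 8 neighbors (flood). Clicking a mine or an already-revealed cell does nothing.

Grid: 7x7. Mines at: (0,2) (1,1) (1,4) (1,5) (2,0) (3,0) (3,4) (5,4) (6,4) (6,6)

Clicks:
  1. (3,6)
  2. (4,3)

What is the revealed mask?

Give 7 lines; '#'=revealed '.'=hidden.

Click 1 (3,6) count=0: revealed 8 new [(2,5) (2,6) (3,5) (3,6) (4,5) (4,6) (5,5) (5,6)] -> total=8
Click 2 (4,3) count=2: revealed 1 new [(4,3)] -> total=9

Answer: .......
.......
.....##
.....##
...#.##
.....##
.......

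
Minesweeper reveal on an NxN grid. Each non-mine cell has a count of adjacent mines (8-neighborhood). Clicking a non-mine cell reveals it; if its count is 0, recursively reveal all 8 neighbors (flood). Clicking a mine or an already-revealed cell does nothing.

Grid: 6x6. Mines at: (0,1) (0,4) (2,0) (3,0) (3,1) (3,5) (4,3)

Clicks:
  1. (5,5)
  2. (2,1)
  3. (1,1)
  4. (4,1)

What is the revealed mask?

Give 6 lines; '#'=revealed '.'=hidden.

Click 1 (5,5) count=0: revealed 4 new [(4,4) (4,5) (5,4) (5,5)] -> total=4
Click 2 (2,1) count=3: revealed 1 new [(2,1)] -> total=5
Click 3 (1,1) count=2: revealed 1 new [(1,1)] -> total=6
Click 4 (4,1) count=2: revealed 1 new [(4,1)] -> total=7

Answer: ......
.#....
.#....
......
.#..##
....##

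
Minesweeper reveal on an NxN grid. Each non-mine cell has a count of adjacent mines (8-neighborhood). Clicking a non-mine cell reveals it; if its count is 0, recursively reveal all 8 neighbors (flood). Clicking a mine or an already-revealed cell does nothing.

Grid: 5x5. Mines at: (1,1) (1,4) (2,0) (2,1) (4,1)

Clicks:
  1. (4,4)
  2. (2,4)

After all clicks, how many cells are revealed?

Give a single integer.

Click 1 (4,4) count=0: revealed 9 new [(2,2) (2,3) (2,4) (3,2) (3,3) (3,4) (4,2) (4,3) (4,4)] -> total=9
Click 2 (2,4) count=1: revealed 0 new [(none)] -> total=9

Answer: 9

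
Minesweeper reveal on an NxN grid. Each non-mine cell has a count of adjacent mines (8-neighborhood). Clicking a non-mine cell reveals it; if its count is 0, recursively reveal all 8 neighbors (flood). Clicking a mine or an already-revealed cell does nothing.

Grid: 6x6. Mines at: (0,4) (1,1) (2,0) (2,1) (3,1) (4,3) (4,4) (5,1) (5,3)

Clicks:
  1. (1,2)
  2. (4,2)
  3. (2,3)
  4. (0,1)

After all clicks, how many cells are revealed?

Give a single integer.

Answer: 14

Derivation:
Click 1 (1,2) count=2: revealed 1 new [(1,2)] -> total=1
Click 2 (4,2) count=4: revealed 1 new [(4,2)] -> total=2
Click 3 (2,3) count=0: revealed 11 new [(1,3) (1,4) (1,5) (2,2) (2,3) (2,4) (2,5) (3,2) (3,3) (3,4) (3,5)] -> total=13
Click 4 (0,1) count=1: revealed 1 new [(0,1)] -> total=14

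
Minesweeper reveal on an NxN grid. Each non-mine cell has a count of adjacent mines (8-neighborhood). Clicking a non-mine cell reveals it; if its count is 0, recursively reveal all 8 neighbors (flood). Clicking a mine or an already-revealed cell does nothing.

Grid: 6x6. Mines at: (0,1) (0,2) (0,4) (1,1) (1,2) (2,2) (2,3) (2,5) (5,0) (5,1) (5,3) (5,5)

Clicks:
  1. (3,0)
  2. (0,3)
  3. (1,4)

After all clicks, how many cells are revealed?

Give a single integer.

Click 1 (3,0) count=0: revealed 6 new [(2,0) (2,1) (3,0) (3,1) (4,0) (4,1)] -> total=6
Click 2 (0,3) count=3: revealed 1 new [(0,3)] -> total=7
Click 3 (1,4) count=3: revealed 1 new [(1,4)] -> total=8

Answer: 8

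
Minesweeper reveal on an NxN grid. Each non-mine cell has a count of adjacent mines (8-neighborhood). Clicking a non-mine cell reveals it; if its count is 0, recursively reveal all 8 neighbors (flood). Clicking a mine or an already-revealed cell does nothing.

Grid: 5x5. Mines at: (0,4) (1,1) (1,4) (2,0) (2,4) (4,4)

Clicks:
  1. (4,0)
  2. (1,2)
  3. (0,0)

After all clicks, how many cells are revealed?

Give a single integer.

Answer: 13

Derivation:
Click 1 (4,0) count=0: revealed 11 new [(2,1) (2,2) (2,3) (3,0) (3,1) (3,2) (3,3) (4,0) (4,1) (4,2) (4,3)] -> total=11
Click 2 (1,2) count=1: revealed 1 new [(1,2)] -> total=12
Click 3 (0,0) count=1: revealed 1 new [(0,0)] -> total=13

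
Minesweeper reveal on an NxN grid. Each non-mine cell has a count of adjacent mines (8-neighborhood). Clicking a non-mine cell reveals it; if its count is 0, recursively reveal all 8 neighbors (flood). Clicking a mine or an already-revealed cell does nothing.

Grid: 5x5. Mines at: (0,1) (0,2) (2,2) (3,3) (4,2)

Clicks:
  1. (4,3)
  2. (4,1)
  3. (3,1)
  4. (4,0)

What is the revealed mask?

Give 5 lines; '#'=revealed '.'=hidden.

Click 1 (4,3) count=2: revealed 1 new [(4,3)] -> total=1
Click 2 (4,1) count=1: revealed 1 new [(4,1)] -> total=2
Click 3 (3,1) count=2: revealed 1 new [(3,1)] -> total=3
Click 4 (4,0) count=0: revealed 6 new [(1,0) (1,1) (2,0) (2,1) (3,0) (4,0)] -> total=9

Answer: .....
##...
##...
##...
##.#.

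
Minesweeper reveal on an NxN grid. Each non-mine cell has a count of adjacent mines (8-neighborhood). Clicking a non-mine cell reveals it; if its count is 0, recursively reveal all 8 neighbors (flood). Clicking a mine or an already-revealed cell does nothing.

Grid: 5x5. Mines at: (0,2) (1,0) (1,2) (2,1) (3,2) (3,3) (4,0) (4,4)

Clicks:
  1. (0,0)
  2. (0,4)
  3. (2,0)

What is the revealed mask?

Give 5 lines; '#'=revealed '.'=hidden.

Click 1 (0,0) count=1: revealed 1 new [(0,0)] -> total=1
Click 2 (0,4) count=0: revealed 6 new [(0,3) (0,4) (1,3) (1,4) (2,3) (2,4)] -> total=7
Click 3 (2,0) count=2: revealed 1 new [(2,0)] -> total=8

Answer: #..##
...##
#..##
.....
.....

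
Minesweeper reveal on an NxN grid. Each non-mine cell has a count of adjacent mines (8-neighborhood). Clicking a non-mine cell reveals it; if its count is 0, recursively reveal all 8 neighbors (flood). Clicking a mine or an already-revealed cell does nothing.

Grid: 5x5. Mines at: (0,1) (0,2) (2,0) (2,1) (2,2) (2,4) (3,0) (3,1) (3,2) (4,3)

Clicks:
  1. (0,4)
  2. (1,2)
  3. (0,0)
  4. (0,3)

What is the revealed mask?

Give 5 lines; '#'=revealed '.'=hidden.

Click 1 (0,4) count=0: revealed 4 new [(0,3) (0,4) (1,3) (1,4)] -> total=4
Click 2 (1,2) count=4: revealed 1 new [(1,2)] -> total=5
Click 3 (0,0) count=1: revealed 1 new [(0,0)] -> total=6
Click 4 (0,3) count=1: revealed 0 new [(none)] -> total=6

Answer: #..##
..###
.....
.....
.....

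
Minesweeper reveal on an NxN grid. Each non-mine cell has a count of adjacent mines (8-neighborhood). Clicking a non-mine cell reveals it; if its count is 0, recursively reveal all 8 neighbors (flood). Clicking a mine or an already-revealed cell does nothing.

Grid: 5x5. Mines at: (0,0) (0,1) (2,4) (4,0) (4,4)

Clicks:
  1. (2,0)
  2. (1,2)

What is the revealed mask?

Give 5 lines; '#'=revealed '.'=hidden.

Answer: .....
####.
####.
####.
.###.

Derivation:
Click 1 (2,0) count=0: revealed 15 new [(1,0) (1,1) (1,2) (1,3) (2,0) (2,1) (2,2) (2,3) (3,0) (3,1) (3,2) (3,3) (4,1) (4,2) (4,3)] -> total=15
Click 2 (1,2) count=1: revealed 0 new [(none)] -> total=15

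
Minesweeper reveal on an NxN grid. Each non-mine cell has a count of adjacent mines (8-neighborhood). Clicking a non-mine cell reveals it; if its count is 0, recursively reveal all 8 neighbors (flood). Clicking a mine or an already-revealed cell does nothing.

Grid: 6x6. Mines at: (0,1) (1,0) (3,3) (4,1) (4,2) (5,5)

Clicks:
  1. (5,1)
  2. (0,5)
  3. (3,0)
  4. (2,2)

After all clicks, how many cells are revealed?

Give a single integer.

Answer: 18

Derivation:
Click 1 (5,1) count=2: revealed 1 new [(5,1)] -> total=1
Click 2 (0,5) count=0: revealed 16 new [(0,2) (0,3) (0,4) (0,5) (1,2) (1,3) (1,4) (1,5) (2,2) (2,3) (2,4) (2,5) (3,4) (3,5) (4,4) (4,5)] -> total=17
Click 3 (3,0) count=1: revealed 1 new [(3,0)] -> total=18
Click 4 (2,2) count=1: revealed 0 new [(none)] -> total=18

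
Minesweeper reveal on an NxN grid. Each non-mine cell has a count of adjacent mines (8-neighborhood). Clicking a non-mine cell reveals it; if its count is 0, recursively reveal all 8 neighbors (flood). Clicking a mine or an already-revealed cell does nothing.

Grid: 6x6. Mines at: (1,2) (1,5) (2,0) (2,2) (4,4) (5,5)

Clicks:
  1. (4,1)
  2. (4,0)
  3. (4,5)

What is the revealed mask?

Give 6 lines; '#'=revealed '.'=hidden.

Click 1 (4,1) count=0: revealed 12 new [(3,0) (3,1) (3,2) (3,3) (4,0) (4,1) (4,2) (4,3) (5,0) (5,1) (5,2) (5,3)] -> total=12
Click 2 (4,0) count=0: revealed 0 new [(none)] -> total=12
Click 3 (4,5) count=2: revealed 1 new [(4,5)] -> total=13

Answer: ......
......
......
####..
####.#
####..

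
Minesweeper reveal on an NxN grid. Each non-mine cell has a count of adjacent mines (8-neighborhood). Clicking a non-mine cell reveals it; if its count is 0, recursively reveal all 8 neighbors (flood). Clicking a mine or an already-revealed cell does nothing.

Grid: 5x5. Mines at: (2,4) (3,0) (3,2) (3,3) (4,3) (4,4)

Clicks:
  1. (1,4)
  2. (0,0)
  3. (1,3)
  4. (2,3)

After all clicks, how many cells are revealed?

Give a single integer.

Answer: 14

Derivation:
Click 1 (1,4) count=1: revealed 1 new [(1,4)] -> total=1
Click 2 (0,0) count=0: revealed 13 new [(0,0) (0,1) (0,2) (0,3) (0,4) (1,0) (1,1) (1,2) (1,3) (2,0) (2,1) (2,2) (2,3)] -> total=14
Click 3 (1,3) count=1: revealed 0 new [(none)] -> total=14
Click 4 (2,3) count=3: revealed 0 new [(none)] -> total=14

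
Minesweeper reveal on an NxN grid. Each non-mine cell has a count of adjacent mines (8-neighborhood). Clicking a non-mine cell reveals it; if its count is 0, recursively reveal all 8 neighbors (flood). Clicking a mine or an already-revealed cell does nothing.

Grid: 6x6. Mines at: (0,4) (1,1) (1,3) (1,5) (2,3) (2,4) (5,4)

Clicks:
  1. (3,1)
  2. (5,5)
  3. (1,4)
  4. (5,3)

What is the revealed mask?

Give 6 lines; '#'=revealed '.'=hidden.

Click 1 (3,1) count=0: revealed 15 new [(2,0) (2,1) (2,2) (3,0) (3,1) (3,2) (3,3) (4,0) (4,1) (4,2) (4,3) (5,0) (5,1) (5,2) (5,3)] -> total=15
Click 2 (5,5) count=1: revealed 1 new [(5,5)] -> total=16
Click 3 (1,4) count=5: revealed 1 new [(1,4)] -> total=17
Click 4 (5,3) count=1: revealed 0 new [(none)] -> total=17

Answer: ......
....#.
###...
####..
####..
####.#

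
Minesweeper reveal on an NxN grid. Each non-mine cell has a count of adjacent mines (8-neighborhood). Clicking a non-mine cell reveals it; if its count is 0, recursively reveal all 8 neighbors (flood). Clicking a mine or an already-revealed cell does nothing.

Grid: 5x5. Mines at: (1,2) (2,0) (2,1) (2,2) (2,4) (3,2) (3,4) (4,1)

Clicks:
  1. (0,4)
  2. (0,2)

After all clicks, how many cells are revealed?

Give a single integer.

Click 1 (0,4) count=0: revealed 4 new [(0,3) (0,4) (1,3) (1,4)] -> total=4
Click 2 (0,2) count=1: revealed 1 new [(0,2)] -> total=5

Answer: 5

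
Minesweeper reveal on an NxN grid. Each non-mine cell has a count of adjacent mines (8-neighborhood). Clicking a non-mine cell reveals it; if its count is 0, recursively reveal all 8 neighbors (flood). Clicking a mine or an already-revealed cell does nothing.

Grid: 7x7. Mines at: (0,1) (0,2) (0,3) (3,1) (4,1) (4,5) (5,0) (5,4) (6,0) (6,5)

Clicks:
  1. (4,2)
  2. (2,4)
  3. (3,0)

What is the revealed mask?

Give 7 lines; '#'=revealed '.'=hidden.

Click 1 (4,2) count=2: revealed 1 new [(4,2)] -> total=1
Click 2 (2,4) count=0: revealed 20 new [(0,4) (0,5) (0,6) (1,2) (1,3) (1,4) (1,5) (1,6) (2,2) (2,3) (2,4) (2,5) (2,6) (3,2) (3,3) (3,4) (3,5) (3,6) (4,3) (4,4)] -> total=21
Click 3 (3,0) count=2: revealed 1 new [(3,0)] -> total=22

Answer: ....###
..#####
..#####
#.#####
..###..
.......
.......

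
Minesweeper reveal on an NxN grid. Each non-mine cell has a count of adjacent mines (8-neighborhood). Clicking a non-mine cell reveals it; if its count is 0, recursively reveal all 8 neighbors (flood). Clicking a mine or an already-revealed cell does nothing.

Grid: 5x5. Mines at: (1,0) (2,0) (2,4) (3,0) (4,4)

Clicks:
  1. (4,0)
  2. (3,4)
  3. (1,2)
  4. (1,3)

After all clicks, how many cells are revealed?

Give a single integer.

Answer: 19

Derivation:
Click 1 (4,0) count=1: revealed 1 new [(4,0)] -> total=1
Click 2 (3,4) count=2: revealed 1 new [(3,4)] -> total=2
Click 3 (1,2) count=0: revealed 17 new [(0,1) (0,2) (0,3) (0,4) (1,1) (1,2) (1,3) (1,4) (2,1) (2,2) (2,3) (3,1) (3,2) (3,3) (4,1) (4,2) (4,3)] -> total=19
Click 4 (1,3) count=1: revealed 0 new [(none)] -> total=19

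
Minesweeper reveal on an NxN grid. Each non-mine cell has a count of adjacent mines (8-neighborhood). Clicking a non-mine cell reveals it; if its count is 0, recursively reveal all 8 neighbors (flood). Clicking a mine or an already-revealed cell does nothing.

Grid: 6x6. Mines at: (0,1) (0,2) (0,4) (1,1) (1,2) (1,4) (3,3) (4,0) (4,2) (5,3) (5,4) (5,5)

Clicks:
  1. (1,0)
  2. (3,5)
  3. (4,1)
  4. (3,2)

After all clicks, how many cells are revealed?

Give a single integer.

Click 1 (1,0) count=2: revealed 1 new [(1,0)] -> total=1
Click 2 (3,5) count=0: revealed 6 new [(2,4) (2,5) (3,4) (3,5) (4,4) (4,5)] -> total=7
Click 3 (4,1) count=2: revealed 1 new [(4,1)] -> total=8
Click 4 (3,2) count=2: revealed 1 new [(3,2)] -> total=9

Answer: 9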